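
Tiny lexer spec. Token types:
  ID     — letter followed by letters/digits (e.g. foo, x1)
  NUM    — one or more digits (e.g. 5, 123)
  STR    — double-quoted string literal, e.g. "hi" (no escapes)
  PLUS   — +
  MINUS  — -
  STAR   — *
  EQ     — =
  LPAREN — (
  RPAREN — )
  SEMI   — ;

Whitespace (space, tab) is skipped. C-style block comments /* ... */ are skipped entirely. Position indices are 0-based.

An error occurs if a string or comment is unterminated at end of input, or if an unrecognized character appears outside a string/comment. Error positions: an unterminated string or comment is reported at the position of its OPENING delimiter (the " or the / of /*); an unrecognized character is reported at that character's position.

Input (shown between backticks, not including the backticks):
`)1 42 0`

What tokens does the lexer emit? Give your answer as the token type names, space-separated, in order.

pos=0: emit RPAREN ')'
pos=1: emit NUM '1' (now at pos=2)
pos=3: emit NUM '42' (now at pos=5)
pos=6: emit NUM '0' (now at pos=7)
DONE. 4 tokens: [RPAREN, NUM, NUM, NUM]

Answer: RPAREN NUM NUM NUM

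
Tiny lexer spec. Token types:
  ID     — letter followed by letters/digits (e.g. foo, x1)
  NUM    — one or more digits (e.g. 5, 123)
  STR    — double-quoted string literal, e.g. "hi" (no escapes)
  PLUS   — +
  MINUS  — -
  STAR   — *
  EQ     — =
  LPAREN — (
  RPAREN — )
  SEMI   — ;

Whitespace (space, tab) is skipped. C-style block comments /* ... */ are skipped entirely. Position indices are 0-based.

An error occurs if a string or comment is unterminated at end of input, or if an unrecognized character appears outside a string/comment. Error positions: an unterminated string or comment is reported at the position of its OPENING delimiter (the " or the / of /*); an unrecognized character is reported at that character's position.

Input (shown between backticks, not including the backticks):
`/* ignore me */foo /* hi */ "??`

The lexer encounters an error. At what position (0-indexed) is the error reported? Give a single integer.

Answer: 28

Derivation:
pos=0: enter COMMENT mode (saw '/*')
exit COMMENT mode (now at pos=15)
pos=15: emit ID 'foo' (now at pos=18)
pos=19: enter COMMENT mode (saw '/*')
exit COMMENT mode (now at pos=27)
pos=28: enter STRING mode
pos=28: ERROR — unterminated string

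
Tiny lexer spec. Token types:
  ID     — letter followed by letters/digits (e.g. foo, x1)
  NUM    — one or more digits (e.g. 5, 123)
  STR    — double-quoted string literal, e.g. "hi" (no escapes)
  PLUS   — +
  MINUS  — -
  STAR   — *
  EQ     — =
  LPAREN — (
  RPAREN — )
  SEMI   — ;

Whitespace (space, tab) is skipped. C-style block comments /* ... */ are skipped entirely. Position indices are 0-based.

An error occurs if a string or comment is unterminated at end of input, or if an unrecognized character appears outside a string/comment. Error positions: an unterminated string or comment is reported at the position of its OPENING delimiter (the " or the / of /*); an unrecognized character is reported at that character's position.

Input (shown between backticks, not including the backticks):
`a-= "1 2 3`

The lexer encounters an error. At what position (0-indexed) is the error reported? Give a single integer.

pos=0: emit ID 'a' (now at pos=1)
pos=1: emit MINUS '-'
pos=2: emit EQ '='
pos=4: enter STRING mode
pos=4: ERROR — unterminated string

Answer: 4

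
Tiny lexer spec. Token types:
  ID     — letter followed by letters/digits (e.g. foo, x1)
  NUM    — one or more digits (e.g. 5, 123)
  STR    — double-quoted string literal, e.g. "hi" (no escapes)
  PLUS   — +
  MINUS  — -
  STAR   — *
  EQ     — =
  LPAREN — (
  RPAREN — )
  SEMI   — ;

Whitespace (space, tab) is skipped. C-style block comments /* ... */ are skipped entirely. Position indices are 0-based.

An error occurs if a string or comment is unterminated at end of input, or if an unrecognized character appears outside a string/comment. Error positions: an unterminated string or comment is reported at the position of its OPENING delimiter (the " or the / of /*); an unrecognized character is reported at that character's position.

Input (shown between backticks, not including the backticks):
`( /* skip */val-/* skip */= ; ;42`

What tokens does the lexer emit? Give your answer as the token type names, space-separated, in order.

pos=0: emit LPAREN '('
pos=2: enter COMMENT mode (saw '/*')
exit COMMENT mode (now at pos=12)
pos=12: emit ID 'val' (now at pos=15)
pos=15: emit MINUS '-'
pos=16: enter COMMENT mode (saw '/*')
exit COMMENT mode (now at pos=26)
pos=26: emit EQ '='
pos=28: emit SEMI ';'
pos=30: emit SEMI ';'
pos=31: emit NUM '42' (now at pos=33)
DONE. 7 tokens: [LPAREN, ID, MINUS, EQ, SEMI, SEMI, NUM]

Answer: LPAREN ID MINUS EQ SEMI SEMI NUM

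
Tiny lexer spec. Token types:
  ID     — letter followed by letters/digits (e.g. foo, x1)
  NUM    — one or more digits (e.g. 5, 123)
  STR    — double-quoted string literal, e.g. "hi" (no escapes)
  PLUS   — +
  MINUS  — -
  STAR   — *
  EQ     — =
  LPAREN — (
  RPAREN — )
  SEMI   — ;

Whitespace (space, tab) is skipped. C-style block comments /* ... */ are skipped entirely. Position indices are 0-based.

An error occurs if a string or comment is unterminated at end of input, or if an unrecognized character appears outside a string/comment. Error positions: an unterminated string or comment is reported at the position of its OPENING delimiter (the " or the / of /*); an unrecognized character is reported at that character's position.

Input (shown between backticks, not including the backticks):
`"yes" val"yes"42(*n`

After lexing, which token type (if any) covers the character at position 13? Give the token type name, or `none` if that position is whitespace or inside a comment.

Answer: STR

Derivation:
pos=0: enter STRING mode
pos=0: emit STR "yes" (now at pos=5)
pos=6: emit ID 'val' (now at pos=9)
pos=9: enter STRING mode
pos=9: emit STR "yes" (now at pos=14)
pos=14: emit NUM '42' (now at pos=16)
pos=16: emit LPAREN '('
pos=17: emit STAR '*'
pos=18: emit ID 'n' (now at pos=19)
DONE. 7 tokens: [STR, ID, STR, NUM, LPAREN, STAR, ID]
Position 13: char is '"' -> STR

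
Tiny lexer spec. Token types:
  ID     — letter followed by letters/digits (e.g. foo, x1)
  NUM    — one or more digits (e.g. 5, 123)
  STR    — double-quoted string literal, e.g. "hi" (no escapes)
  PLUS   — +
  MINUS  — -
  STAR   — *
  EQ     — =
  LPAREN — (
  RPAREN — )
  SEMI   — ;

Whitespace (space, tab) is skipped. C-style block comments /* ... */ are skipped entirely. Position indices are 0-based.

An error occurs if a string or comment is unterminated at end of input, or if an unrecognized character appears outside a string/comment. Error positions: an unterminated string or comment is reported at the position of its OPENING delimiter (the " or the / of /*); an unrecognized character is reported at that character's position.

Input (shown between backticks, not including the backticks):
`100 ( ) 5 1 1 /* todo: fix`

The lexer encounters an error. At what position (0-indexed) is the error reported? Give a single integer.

pos=0: emit NUM '100' (now at pos=3)
pos=4: emit LPAREN '('
pos=6: emit RPAREN ')'
pos=8: emit NUM '5' (now at pos=9)
pos=10: emit NUM '1' (now at pos=11)
pos=12: emit NUM '1' (now at pos=13)
pos=14: enter COMMENT mode (saw '/*')
pos=14: ERROR — unterminated comment (reached EOF)

Answer: 14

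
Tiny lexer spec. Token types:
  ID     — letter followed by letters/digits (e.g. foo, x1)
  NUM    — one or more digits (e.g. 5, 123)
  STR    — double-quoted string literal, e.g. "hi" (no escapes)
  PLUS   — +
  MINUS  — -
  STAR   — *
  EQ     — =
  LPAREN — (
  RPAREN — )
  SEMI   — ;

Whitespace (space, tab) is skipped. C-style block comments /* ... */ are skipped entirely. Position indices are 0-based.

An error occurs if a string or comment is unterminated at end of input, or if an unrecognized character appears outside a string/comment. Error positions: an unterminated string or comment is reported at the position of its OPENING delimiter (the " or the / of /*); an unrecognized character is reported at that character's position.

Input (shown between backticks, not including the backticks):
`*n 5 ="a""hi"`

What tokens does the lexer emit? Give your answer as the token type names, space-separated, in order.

Answer: STAR ID NUM EQ STR STR

Derivation:
pos=0: emit STAR '*'
pos=1: emit ID 'n' (now at pos=2)
pos=3: emit NUM '5' (now at pos=4)
pos=5: emit EQ '='
pos=6: enter STRING mode
pos=6: emit STR "a" (now at pos=9)
pos=9: enter STRING mode
pos=9: emit STR "hi" (now at pos=13)
DONE. 6 tokens: [STAR, ID, NUM, EQ, STR, STR]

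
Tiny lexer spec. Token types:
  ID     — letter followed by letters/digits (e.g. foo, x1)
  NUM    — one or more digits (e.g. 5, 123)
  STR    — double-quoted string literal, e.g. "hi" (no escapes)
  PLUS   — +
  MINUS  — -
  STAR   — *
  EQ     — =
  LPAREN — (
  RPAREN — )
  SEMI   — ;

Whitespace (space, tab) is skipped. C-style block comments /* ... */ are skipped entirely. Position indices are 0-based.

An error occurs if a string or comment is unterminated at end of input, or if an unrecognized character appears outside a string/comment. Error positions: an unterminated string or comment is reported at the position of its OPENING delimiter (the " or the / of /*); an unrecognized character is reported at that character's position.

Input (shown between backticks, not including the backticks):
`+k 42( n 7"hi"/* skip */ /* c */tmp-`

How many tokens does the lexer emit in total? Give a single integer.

pos=0: emit PLUS '+'
pos=1: emit ID 'k' (now at pos=2)
pos=3: emit NUM '42' (now at pos=5)
pos=5: emit LPAREN '('
pos=7: emit ID 'n' (now at pos=8)
pos=9: emit NUM '7' (now at pos=10)
pos=10: enter STRING mode
pos=10: emit STR "hi" (now at pos=14)
pos=14: enter COMMENT mode (saw '/*')
exit COMMENT mode (now at pos=24)
pos=25: enter COMMENT mode (saw '/*')
exit COMMENT mode (now at pos=32)
pos=32: emit ID 'tmp' (now at pos=35)
pos=35: emit MINUS '-'
DONE. 9 tokens: [PLUS, ID, NUM, LPAREN, ID, NUM, STR, ID, MINUS]

Answer: 9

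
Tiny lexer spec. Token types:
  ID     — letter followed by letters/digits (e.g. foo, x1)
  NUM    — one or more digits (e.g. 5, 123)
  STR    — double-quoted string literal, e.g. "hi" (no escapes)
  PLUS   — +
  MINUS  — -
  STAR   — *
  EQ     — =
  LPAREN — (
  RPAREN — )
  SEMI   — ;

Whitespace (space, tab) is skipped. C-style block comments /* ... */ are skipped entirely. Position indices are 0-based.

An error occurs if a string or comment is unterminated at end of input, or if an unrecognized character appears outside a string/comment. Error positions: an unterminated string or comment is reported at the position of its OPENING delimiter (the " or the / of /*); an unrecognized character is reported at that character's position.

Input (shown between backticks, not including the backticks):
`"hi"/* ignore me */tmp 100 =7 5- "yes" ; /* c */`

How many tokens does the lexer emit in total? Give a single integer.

Answer: 9

Derivation:
pos=0: enter STRING mode
pos=0: emit STR "hi" (now at pos=4)
pos=4: enter COMMENT mode (saw '/*')
exit COMMENT mode (now at pos=19)
pos=19: emit ID 'tmp' (now at pos=22)
pos=23: emit NUM '100' (now at pos=26)
pos=27: emit EQ '='
pos=28: emit NUM '7' (now at pos=29)
pos=30: emit NUM '5' (now at pos=31)
pos=31: emit MINUS '-'
pos=33: enter STRING mode
pos=33: emit STR "yes" (now at pos=38)
pos=39: emit SEMI ';'
pos=41: enter COMMENT mode (saw '/*')
exit COMMENT mode (now at pos=48)
DONE. 9 tokens: [STR, ID, NUM, EQ, NUM, NUM, MINUS, STR, SEMI]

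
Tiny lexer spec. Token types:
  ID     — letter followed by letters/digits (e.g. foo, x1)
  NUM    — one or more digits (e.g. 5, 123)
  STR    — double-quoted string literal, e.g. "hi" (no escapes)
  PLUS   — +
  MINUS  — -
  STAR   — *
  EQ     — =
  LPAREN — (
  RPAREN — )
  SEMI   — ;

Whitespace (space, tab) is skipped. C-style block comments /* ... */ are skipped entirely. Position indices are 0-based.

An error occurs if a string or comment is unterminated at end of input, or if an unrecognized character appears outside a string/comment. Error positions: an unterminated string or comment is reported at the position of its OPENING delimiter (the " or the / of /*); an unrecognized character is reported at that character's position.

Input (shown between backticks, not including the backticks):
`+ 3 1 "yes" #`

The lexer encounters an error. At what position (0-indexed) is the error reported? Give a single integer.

pos=0: emit PLUS '+'
pos=2: emit NUM '3' (now at pos=3)
pos=4: emit NUM '1' (now at pos=5)
pos=6: enter STRING mode
pos=6: emit STR "yes" (now at pos=11)
pos=12: ERROR — unrecognized char '#'

Answer: 12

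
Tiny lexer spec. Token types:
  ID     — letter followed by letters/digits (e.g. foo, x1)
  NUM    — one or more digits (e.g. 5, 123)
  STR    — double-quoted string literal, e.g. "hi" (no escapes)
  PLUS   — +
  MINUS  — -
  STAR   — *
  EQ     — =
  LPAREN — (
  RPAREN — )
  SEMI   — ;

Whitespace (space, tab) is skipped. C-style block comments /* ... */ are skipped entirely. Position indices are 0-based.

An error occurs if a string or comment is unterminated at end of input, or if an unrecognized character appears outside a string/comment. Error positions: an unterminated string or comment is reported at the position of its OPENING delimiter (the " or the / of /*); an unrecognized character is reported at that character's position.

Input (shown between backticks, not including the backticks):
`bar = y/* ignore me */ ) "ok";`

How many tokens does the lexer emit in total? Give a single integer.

pos=0: emit ID 'bar' (now at pos=3)
pos=4: emit EQ '='
pos=6: emit ID 'y' (now at pos=7)
pos=7: enter COMMENT mode (saw '/*')
exit COMMENT mode (now at pos=22)
pos=23: emit RPAREN ')'
pos=25: enter STRING mode
pos=25: emit STR "ok" (now at pos=29)
pos=29: emit SEMI ';'
DONE. 6 tokens: [ID, EQ, ID, RPAREN, STR, SEMI]

Answer: 6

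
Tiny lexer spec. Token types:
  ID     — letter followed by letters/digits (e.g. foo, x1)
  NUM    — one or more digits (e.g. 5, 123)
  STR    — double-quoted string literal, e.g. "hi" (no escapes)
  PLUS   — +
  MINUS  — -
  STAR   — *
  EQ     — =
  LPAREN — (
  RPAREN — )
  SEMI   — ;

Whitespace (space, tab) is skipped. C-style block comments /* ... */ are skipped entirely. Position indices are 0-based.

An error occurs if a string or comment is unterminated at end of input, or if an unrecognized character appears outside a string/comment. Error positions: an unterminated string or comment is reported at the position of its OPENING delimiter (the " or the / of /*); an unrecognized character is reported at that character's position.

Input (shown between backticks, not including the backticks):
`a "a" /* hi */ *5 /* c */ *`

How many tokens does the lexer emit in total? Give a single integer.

Answer: 5

Derivation:
pos=0: emit ID 'a' (now at pos=1)
pos=2: enter STRING mode
pos=2: emit STR "a" (now at pos=5)
pos=6: enter COMMENT mode (saw '/*')
exit COMMENT mode (now at pos=14)
pos=15: emit STAR '*'
pos=16: emit NUM '5' (now at pos=17)
pos=18: enter COMMENT mode (saw '/*')
exit COMMENT mode (now at pos=25)
pos=26: emit STAR '*'
DONE. 5 tokens: [ID, STR, STAR, NUM, STAR]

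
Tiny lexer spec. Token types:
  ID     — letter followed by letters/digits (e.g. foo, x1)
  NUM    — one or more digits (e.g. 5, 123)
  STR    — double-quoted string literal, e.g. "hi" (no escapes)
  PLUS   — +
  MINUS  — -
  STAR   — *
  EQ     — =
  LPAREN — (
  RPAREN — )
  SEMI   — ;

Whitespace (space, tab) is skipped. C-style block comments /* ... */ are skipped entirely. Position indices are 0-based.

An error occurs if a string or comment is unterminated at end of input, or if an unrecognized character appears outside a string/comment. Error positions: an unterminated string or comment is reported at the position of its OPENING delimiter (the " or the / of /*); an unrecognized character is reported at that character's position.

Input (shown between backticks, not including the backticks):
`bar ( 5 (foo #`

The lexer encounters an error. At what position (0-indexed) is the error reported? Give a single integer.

pos=0: emit ID 'bar' (now at pos=3)
pos=4: emit LPAREN '('
pos=6: emit NUM '5' (now at pos=7)
pos=8: emit LPAREN '('
pos=9: emit ID 'foo' (now at pos=12)
pos=13: ERROR — unrecognized char '#'

Answer: 13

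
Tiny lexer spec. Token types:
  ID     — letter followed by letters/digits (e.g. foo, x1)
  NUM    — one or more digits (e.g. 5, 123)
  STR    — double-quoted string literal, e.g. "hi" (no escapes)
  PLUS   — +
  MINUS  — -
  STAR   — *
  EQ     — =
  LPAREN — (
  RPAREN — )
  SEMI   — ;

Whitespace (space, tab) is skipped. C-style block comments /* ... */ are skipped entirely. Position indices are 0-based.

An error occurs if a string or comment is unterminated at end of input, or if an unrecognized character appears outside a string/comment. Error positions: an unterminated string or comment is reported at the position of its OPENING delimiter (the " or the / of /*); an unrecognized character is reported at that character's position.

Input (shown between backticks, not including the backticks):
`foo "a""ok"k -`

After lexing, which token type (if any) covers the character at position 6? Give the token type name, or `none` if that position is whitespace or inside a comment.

pos=0: emit ID 'foo' (now at pos=3)
pos=4: enter STRING mode
pos=4: emit STR "a" (now at pos=7)
pos=7: enter STRING mode
pos=7: emit STR "ok" (now at pos=11)
pos=11: emit ID 'k' (now at pos=12)
pos=13: emit MINUS '-'
DONE. 5 tokens: [ID, STR, STR, ID, MINUS]
Position 6: char is '"' -> STR

Answer: STR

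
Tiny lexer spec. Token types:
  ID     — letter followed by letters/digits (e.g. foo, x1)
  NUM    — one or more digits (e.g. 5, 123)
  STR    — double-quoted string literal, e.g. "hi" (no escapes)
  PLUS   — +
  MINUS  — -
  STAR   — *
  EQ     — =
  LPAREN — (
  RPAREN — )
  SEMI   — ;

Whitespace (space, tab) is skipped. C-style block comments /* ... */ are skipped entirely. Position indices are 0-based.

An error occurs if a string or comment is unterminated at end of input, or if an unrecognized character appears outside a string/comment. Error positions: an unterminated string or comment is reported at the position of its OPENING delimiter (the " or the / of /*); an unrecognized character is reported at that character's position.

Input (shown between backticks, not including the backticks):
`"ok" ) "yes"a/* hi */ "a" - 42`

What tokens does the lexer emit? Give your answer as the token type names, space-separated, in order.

Answer: STR RPAREN STR ID STR MINUS NUM

Derivation:
pos=0: enter STRING mode
pos=0: emit STR "ok" (now at pos=4)
pos=5: emit RPAREN ')'
pos=7: enter STRING mode
pos=7: emit STR "yes" (now at pos=12)
pos=12: emit ID 'a' (now at pos=13)
pos=13: enter COMMENT mode (saw '/*')
exit COMMENT mode (now at pos=21)
pos=22: enter STRING mode
pos=22: emit STR "a" (now at pos=25)
pos=26: emit MINUS '-'
pos=28: emit NUM '42' (now at pos=30)
DONE. 7 tokens: [STR, RPAREN, STR, ID, STR, MINUS, NUM]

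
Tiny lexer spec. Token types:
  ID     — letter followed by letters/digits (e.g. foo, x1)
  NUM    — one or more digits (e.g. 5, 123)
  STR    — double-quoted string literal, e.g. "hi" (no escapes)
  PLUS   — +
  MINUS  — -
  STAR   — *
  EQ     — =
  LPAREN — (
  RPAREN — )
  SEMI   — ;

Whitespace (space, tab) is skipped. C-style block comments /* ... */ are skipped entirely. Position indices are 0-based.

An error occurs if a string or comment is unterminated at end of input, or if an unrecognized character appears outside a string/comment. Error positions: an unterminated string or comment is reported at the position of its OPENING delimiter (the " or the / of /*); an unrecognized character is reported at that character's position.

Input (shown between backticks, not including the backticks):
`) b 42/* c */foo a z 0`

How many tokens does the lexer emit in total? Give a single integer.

Answer: 7

Derivation:
pos=0: emit RPAREN ')'
pos=2: emit ID 'b' (now at pos=3)
pos=4: emit NUM '42' (now at pos=6)
pos=6: enter COMMENT mode (saw '/*')
exit COMMENT mode (now at pos=13)
pos=13: emit ID 'foo' (now at pos=16)
pos=17: emit ID 'a' (now at pos=18)
pos=19: emit ID 'z' (now at pos=20)
pos=21: emit NUM '0' (now at pos=22)
DONE. 7 tokens: [RPAREN, ID, NUM, ID, ID, ID, NUM]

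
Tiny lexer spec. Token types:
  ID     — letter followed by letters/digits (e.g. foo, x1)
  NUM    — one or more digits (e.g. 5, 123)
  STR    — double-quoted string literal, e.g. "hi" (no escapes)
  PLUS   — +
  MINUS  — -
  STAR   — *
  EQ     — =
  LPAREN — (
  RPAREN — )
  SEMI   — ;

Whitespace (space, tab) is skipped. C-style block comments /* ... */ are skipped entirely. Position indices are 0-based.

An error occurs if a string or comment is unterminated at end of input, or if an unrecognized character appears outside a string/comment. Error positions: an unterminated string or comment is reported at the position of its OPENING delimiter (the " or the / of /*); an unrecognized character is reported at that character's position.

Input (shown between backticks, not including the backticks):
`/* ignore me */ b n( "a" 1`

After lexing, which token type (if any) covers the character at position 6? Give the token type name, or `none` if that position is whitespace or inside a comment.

Answer: none

Derivation:
pos=0: enter COMMENT mode (saw '/*')
exit COMMENT mode (now at pos=15)
pos=16: emit ID 'b' (now at pos=17)
pos=18: emit ID 'n' (now at pos=19)
pos=19: emit LPAREN '('
pos=21: enter STRING mode
pos=21: emit STR "a" (now at pos=24)
pos=25: emit NUM '1' (now at pos=26)
DONE. 5 tokens: [ID, ID, LPAREN, STR, NUM]
Position 6: char is 'o' -> none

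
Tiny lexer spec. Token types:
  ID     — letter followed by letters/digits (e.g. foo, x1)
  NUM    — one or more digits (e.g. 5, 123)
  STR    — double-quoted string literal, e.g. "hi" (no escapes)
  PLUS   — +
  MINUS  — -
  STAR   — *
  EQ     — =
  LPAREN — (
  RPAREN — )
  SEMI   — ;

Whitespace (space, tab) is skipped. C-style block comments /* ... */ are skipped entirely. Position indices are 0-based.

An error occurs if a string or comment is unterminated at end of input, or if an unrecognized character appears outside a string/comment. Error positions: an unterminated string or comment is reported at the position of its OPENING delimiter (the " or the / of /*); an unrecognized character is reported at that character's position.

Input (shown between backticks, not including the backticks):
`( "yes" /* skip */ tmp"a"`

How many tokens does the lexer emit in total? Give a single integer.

Answer: 4

Derivation:
pos=0: emit LPAREN '('
pos=2: enter STRING mode
pos=2: emit STR "yes" (now at pos=7)
pos=8: enter COMMENT mode (saw '/*')
exit COMMENT mode (now at pos=18)
pos=19: emit ID 'tmp' (now at pos=22)
pos=22: enter STRING mode
pos=22: emit STR "a" (now at pos=25)
DONE. 4 tokens: [LPAREN, STR, ID, STR]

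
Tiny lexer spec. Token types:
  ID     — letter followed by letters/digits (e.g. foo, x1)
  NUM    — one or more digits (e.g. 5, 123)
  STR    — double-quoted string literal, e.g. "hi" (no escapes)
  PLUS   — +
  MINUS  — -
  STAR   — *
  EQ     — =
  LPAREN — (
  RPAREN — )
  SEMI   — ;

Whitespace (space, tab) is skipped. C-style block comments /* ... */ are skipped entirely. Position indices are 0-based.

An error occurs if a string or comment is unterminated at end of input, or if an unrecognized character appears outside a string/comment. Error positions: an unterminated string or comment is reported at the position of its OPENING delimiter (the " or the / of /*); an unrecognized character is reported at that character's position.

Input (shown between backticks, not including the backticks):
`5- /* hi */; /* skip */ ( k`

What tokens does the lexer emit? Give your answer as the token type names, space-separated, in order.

Answer: NUM MINUS SEMI LPAREN ID

Derivation:
pos=0: emit NUM '5' (now at pos=1)
pos=1: emit MINUS '-'
pos=3: enter COMMENT mode (saw '/*')
exit COMMENT mode (now at pos=11)
pos=11: emit SEMI ';'
pos=13: enter COMMENT mode (saw '/*')
exit COMMENT mode (now at pos=23)
pos=24: emit LPAREN '('
pos=26: emit ID 'k' (now at pos=27)
DONE. 5 tokens: [NUM, MINUS, SEMI, LPAREN, ID]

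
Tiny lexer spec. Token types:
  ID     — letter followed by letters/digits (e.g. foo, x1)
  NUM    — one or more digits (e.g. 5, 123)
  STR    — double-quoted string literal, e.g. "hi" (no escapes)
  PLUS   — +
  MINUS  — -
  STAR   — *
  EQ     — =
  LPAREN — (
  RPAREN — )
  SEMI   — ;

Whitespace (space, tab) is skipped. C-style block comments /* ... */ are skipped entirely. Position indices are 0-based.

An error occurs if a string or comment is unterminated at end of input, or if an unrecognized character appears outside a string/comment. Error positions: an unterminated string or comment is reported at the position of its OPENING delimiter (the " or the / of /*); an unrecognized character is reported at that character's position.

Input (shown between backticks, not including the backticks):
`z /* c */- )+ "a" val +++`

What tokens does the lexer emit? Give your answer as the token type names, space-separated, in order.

pos=0: emit ID 'z' (now at pos=1)
pos=2: enter COMMENT mode (saw '/*')
exit COMMENT mode (now at pos=9)
pos=9: emit MINUS '-'
pos=11: emit RPAREN ')'
pos=12: emit PLUS '+'
pos=14: enter STRING mode
pos=14: emit STR "a" (now at pos=17)
pos=18: emit ID 'val' (now at pos=21)
pos=22: emit PLUS '+'
pos=23: emit PLUS '+'
pos=24: emit PLUS '+'
DONE. 9 tokens: [ID, MINUS, RPAREN, PLUS, STR, ID, PLUS, PLUS, PLUS]

Answer: ID MINUS RPAREN PLUS STR ID PLUS PLUS PLUS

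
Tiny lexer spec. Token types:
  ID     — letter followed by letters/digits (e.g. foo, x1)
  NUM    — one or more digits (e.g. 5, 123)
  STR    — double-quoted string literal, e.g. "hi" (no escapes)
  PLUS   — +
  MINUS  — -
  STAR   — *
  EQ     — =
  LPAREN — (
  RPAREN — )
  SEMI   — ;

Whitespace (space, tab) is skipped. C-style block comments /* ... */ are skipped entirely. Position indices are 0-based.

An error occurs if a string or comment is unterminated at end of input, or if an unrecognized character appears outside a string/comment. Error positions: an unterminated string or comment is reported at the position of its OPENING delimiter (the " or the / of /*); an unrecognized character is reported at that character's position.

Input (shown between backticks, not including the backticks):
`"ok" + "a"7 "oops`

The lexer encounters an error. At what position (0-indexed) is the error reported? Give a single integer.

pos=0: enter STRING mode
pos=0: emit STR "ok" (now at pos=4)
pos=5: emit PLUS '+'
pos=7: enter STRING mode
pos=7: emit STR "a" (now at pos=10)
pos=10: emit NUM '7' (now at pos=11)
pos=12: enter STRING mode
pos=12: ERROR — unterminated string

Answer: 12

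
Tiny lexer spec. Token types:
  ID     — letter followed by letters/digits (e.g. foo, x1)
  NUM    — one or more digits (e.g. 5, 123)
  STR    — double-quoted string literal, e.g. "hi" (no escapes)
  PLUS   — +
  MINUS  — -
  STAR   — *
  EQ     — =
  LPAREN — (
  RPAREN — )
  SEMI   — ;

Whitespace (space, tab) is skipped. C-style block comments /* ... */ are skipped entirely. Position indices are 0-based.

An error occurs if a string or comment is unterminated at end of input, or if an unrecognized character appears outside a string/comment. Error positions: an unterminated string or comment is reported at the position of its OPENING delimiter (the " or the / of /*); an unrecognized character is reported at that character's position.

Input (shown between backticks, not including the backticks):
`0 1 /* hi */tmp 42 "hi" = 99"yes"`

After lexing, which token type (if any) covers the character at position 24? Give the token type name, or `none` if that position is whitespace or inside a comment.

pos=0: emit NUM '0' (now at pos=1)
pos=2: emit NUM '1' (now at pos=3)
pos=4: enter COMMENT mode (saw '/*')
exit COMMENT mode (now at pos=12)
pos=12: emit ID 'tmp' (now at pos=15)
pos=16: emit NUM '42' (now at pos=18)
pos=19: enter STRING mode
pos=19: emit STR "hi" (now at pos=23)
pos=24: emit EQ '='
pos=26: emit NUM '99' (now at pos=28)
pos=28: enter STRING mode
pos=28: emit STR "yes" (now at pos=33)
DONE. 8 tokens: [NUM, NUM, ID, NUM, STR, EQ, NUM, STR]
Position 24: char is '=' -> EQ

Answer: EQ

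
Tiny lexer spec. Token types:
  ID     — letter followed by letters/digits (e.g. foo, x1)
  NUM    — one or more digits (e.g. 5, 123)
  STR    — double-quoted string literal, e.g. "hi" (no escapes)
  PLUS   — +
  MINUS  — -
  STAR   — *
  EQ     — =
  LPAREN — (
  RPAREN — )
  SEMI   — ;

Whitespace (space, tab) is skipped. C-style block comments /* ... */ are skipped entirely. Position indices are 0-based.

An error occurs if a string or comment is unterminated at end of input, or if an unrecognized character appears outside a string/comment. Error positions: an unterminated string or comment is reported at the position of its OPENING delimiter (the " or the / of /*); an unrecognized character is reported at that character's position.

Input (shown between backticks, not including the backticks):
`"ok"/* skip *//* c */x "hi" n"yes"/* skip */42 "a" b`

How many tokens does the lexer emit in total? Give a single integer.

pos=0: enter STRING mode
pos=0: emit STR "ok" (now at pos=4)
pos=4: enter COMMENT mode (saw '/*')
exit COMMENT mode (now at pos=14)
pos=14: enter COMMENT mode (saw '/*')
exit COMMENT mode (now at pos=21)
pos=21: emit ID 'x' (now at pos=22)
pos=23: enter STRING mode
pos=23: emit STR "hi" (now at pos=27)
pos=28: emit ID 'n' (now at pos=29)
pos=29: enter STRING mode
pos=29: emit STR "yes" (now at pos=34)
pos=34: enter COMMENT mode (saw '/*')
exit COMMENT mode (now at pos=44)
pos=44: emit NUM '42' (now at pos=46)
pos=47: enter STRING mode
pos=47: emit STR "a" (now at pos=50)
pos=51: emit ID 'b' (now at pos=52)
DONE. 8 tokens: [STR, ID, STR, ID, STR, NUM, STR, ID]

Answer: 8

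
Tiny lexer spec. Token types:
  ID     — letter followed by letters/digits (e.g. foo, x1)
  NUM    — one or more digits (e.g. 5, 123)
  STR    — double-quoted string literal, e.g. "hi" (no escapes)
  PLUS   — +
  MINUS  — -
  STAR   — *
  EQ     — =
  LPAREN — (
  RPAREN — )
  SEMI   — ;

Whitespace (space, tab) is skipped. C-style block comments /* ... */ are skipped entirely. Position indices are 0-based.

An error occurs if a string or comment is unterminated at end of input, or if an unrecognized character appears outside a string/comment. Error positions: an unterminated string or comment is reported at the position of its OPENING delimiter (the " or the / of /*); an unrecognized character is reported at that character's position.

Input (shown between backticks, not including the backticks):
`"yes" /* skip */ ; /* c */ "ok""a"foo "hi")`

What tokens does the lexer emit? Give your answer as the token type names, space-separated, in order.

Answer: STR SEMI STR STR ID STR RPAREN

Derivation:
pos=0: enter STRING mode
pos=0: emit STR "yes" (now at pos=5)
pos=6: enter COMMENT mode (saw '/*')
exit COMMENT mode (now at pos=16)
pos=17: emit SEMI ';'
pos=19: enter COMMENT mode (saw '/*')
exit COMMENT mode (now at pos=26)
pos=27: enter STRING mode
pos=27: emit STR "ok" (now at pos=31)
pos=31: enter STRING mode
pos=31: emit STR "a" (now at pos=34)
pos=34: emit ID 'foo' (now at pos=37)
pos=38: enter STRING mode
pos=38: emit STR "hi" (now at pos=42)
pos=42: emit RPAREN ')'
DONE. 7 tokens: [STR, SEMI, STR, STR, ID, STR, RPAREN]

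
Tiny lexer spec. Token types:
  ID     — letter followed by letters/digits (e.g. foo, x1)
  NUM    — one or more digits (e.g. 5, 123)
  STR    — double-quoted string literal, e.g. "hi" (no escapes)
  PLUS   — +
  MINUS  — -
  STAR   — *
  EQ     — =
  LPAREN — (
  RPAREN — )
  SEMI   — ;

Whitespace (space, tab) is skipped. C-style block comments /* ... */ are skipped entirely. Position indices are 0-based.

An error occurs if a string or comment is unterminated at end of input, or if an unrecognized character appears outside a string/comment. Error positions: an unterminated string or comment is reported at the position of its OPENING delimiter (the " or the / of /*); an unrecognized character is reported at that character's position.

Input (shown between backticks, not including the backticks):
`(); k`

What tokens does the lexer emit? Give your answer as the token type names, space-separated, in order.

Answer: LPAREN RPAREN SEMI ID

Derivation:
pos=0: emit LPAREN '('
pos=1: emit RPAREN ')'
pos=2: emit SEMI ';'
pos=4: emit ID 'k' (now at pos=5)
DONE. 4 tokens: [LPAREN, RPAREN, SEMI, ID]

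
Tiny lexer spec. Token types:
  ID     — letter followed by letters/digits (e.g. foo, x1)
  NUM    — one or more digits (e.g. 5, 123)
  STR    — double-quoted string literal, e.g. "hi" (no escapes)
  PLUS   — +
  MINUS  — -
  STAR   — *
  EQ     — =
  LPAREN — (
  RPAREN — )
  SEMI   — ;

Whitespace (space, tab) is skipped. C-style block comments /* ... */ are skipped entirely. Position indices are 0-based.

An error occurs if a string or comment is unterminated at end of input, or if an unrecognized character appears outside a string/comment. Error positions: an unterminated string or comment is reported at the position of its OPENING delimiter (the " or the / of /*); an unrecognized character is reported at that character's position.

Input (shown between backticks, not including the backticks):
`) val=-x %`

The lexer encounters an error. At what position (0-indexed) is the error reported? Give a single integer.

Answer: 9

Derivation:
pos=0: emit RPAREN ')'
pos=2: emit ID 'val' (now at pos=5)
pos=5: emit EQ '='
pos=6: emit MINUS '-'
pos=7: emit ID 'x' (now at pos=8)
pos=9: ERROR — unrecognized char '%'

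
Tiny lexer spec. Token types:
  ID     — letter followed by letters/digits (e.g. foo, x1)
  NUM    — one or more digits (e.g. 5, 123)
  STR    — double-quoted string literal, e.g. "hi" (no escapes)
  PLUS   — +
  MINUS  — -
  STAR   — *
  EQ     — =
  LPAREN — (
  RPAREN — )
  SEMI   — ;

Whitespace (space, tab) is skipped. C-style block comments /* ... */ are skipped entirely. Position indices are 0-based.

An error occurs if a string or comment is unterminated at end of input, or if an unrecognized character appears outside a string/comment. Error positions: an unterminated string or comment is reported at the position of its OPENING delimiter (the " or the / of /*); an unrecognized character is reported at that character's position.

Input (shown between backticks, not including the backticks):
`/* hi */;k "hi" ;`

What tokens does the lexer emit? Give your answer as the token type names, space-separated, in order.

Answer: SEMI ID STR SEMI

Derivation:
pos=0: enter COMMENT mode (saw '/*')
exit COMMENT mode (now at pos=8)
pos=8: emit SEMI ';'
pos=9: emit ID 'k' (now at pos=10)
pos=11: enter STRING mode
pos=11: emit STR "hi" (now at pos=15)
pos=16: emit SEMI ';'
DONE. 4 tokens: [SEMI, ID, STR, SEMI]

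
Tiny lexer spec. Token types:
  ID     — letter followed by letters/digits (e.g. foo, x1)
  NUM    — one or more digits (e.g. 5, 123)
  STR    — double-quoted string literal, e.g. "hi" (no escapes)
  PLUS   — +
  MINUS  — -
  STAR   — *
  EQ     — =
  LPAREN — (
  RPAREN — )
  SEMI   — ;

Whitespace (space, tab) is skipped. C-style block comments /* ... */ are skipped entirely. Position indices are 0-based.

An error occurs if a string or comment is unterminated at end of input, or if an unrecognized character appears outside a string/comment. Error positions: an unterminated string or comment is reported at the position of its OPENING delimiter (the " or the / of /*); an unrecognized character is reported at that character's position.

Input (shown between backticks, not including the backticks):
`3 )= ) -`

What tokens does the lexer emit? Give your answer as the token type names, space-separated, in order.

pos=0: emit NUM '3' (now at pos=1)
pos=2: emit RPAREN ')'
pos=3: emit EQ '='
pos=5: emit RPAREN ')'
pos=7: emit MINUS '-'
DONE. 5 tokens: [NUM, RPAREN, EQ, RPAREN, MINUS]

Answer: NUM RPAREN EQ RPAREN MINUS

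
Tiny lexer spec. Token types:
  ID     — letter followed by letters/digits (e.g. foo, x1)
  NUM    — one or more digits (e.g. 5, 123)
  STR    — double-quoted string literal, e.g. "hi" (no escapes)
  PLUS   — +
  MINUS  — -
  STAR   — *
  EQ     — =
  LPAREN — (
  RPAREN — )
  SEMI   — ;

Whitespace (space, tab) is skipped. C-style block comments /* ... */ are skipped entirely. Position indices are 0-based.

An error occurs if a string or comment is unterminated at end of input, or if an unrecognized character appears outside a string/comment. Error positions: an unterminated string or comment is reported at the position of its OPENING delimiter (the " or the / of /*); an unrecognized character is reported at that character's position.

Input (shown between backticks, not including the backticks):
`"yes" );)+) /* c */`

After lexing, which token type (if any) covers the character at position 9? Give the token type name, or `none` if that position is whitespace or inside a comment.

pos=0: enter STRING mode
pos=0: emit STR "yes" (now at pos=5)
pos=6: emit RPAREN ')'
pos=7: emit SEMI ';'
pos=8: emit RPAREN ')'
pos=9: emit PLUS '+'
pos=10: emit RPAREN ')'
pos=12: enter COMMENT mode (saw '/*')
exit COMMENT mode (now at pos=19)
DONE. 6 tokens: [STR, RPAREN, SEMI, RPAREN, PLUS, RPAREN]
Position 9: char is '+' -> PLUS

Answer: PLUS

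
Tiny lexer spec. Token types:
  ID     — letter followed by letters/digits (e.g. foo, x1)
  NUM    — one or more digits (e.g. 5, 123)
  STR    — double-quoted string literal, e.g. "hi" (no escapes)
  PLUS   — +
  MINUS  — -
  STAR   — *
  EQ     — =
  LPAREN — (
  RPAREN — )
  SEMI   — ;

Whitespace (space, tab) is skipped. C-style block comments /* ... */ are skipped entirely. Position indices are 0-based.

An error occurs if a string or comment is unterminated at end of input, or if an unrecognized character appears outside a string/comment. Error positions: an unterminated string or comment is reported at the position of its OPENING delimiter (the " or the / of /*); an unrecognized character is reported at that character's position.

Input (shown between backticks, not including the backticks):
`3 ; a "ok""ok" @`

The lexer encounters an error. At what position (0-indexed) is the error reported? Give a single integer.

Answer: 15

Derivation:
pos=0: emit NUM '3' (now at pos=1)
pos=2: emit SEMI ';'
pos=4: emit ID 'a' (now at pos=5)
pos=6: enter STRING mode
pos=6: emit STR "ok" (now at pos=10)
pos=10: enter STRING mode
pos=10: emit STR "ok" (now at pos=14)
pos=15: ERROR — unrecognized char '@'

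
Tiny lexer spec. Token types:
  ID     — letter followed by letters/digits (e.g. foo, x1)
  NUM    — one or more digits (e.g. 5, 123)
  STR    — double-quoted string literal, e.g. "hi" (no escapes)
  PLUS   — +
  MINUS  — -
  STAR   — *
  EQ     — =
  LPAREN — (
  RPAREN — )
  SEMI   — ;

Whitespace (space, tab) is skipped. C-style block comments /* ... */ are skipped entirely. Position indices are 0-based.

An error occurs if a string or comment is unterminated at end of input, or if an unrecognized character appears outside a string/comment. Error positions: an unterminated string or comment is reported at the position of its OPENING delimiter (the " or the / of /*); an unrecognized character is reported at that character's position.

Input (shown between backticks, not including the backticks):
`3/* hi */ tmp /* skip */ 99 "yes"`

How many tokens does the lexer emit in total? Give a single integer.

Answer: 4

Derivation:
pos=0: emit NUM '3' (now at pos=1)
pos=1: enter COMMENT mode (saw '/*')
exit COMMENT mode (now at pos=9)
pos=10: emit ID 'tmp' (now at pos=13)
pos=14: enter COMMENT mode (saw '/*')
exit COMMENT mode (now at pos=24)
pos=25: emit NUM '99' (now at pos=27)
pos=28: enter STRING mode
pos=28: emit STR "yes" (now at pos=33)
DONE. 4 tokens: [NUM, ID, NUM, STR]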